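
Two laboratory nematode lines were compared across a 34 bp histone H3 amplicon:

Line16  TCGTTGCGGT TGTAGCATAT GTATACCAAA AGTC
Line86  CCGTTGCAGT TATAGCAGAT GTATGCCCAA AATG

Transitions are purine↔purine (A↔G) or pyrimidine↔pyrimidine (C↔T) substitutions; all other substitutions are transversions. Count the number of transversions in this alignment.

The sequences differ at positions 1 (T/C, transition), 8 (G/A, transition), 12 (G/A, transition), 18 (T/G, transversion), 25 (A/G, transition), 28 (A/C, transversion), 32 (G/A, transition), 34 (C/G, transversion).
Of the 8 differences, 5 transitions and 3 transversions, so the answer is 3.

3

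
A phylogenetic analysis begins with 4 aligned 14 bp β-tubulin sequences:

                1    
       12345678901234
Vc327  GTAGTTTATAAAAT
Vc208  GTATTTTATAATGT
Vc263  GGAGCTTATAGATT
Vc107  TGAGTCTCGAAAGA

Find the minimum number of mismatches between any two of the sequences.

Pairwise Hamming distances:
  Vc327 vs Vc208: 3
  Vc327 vs Vc263: 4
  Vc327 vs Vc107: 7
  Vc208 vs Vc263: 6
  Vc208 vs Vc107: 8
  Vc263 vs Vc107: 8
The smallest is 3, between Vc327 and Vc208.

3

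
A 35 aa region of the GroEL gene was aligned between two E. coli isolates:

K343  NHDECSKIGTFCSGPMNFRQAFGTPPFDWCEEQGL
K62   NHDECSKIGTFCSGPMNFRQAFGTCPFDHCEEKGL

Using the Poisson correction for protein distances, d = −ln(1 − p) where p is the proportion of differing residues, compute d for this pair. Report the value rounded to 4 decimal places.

The sequences differ at positions 25 (P/C), 29 (W/H), 33 (Q/K).
p = 3/35 = 0.085714.
d = −ln(1 − 0.085714) = −ln(0.914286) = 0.0896.

0.0896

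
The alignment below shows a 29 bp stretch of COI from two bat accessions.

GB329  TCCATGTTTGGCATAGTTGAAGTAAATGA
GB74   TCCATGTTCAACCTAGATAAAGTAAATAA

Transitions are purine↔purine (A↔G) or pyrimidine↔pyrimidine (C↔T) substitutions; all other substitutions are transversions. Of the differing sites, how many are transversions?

2

The sequences differ at positions 9 (T/C, transition), 10 (G/A, transition), 11 (G/A, transition), 13 (A/C, transversion), 17 (T/A, transversion), 19 (G/A, transition), 28 (G/A, transition).
Of the 7 differences, 5 transitions and 2 transversions, so the answer is 2.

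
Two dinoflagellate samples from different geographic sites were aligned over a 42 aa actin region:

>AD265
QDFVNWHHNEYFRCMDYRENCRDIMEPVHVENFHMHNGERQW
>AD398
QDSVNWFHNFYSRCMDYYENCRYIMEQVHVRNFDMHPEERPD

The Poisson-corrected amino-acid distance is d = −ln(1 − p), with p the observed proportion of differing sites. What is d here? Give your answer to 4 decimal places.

Differing sites — 3:F/S; 7:H/F; 10:E/F; 12:F/S; 18:R/Y; 23:D/Y; 27:P/Q; 31:E/R; 34:H/D; 37:N/P; 38:G/E; 41:Q/P; 42:W/D.
p = 13/42 = 0.309524.
d = −ln(1 − 0.309524) = −ln(0.690476) = 0.3704.

0.3704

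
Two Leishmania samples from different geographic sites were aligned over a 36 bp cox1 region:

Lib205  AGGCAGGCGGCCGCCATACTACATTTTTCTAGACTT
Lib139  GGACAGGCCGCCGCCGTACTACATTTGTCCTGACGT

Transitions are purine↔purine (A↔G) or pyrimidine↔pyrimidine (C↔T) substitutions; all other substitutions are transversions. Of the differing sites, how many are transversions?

4

Mismatches occur at site 1 (A↔G, transition), site 3 (G↔A, transition), site 9 (G↔C, transversion), site 16 (A↔G, transition), site 27 (T↔G, transversion), site 30 (T↔C, transition), site 31 (A↔T, transversion), site 35 (T↔G, transversion).
Of the 8 differences, 4 transitions and 4 transversions, so the answer is 4.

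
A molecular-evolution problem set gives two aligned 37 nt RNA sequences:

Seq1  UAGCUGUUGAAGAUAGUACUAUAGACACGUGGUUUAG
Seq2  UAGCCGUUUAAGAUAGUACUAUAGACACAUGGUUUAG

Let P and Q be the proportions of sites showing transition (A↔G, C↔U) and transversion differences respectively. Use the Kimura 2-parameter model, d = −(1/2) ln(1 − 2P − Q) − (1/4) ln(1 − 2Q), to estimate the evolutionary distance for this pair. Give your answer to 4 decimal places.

The sequences differ at positions 5 (U/C, transition), 9 (G/U, transversion), 29 (G/A, transition).
Of the 3 differences, 2 transitions and 1 transversion over 37 sites: P = 2/37 = 0.054054, Q = 1/37 = 0.027027.
d = −0.5·ln(0.864865) − 0.25·ln(0.945946) = −0.5·(-0.145182) − 0.25·(-0.055570) = 0.0865.

0.0865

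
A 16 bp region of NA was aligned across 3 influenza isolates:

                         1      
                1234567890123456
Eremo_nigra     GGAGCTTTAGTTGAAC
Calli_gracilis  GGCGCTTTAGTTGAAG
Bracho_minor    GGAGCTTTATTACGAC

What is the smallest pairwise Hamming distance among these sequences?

Pairwise Hamming distances:
  Eremo_nigra vs Calli_gracilis: 2
  Eremo_nigra vs Bracho_minor: 4
  Calli_gracilis vs Bracho_minor: 6
The smallest is 2, between Eremo_nigra and Calli_gracilis.

2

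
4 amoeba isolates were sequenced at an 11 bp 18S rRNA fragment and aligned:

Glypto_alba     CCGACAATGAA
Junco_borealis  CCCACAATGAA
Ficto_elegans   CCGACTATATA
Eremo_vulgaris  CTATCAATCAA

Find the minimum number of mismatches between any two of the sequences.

1

Pairwise Hamming distances:
  Glypto_alba vs Junco_borealis: 1
  Glypto_alba vs Ficto_elegans: 3
  Glypto_alba vs Eremo_vulgaris: 4
  Junco_borealis vs Ficto_elegans: 4
  Junco_borealis vs Eremo_vulgaris: 4
  Ficto_elegans vs Eremo_vulgaris: 6
The smallest is 1, between Glypto_alba and Junco_borealis.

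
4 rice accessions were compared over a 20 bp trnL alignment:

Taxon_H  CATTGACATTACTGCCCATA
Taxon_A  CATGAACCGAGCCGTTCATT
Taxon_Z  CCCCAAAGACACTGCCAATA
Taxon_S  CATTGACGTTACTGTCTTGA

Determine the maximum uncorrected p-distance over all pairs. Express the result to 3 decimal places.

0.650

Pairwise Hamming distances:
  Taxon_H vs Taxon_A: 10
  Taxon_H vs Taxon_Z: 9
  Taxon_H vs Taxon_S: 5
  Taxon_A vs Taxon_Z: 13
  Taxon_A vs Taxon_S: 12
  Taxon_Z vs Taxon_S: 11
The largest is 13 mismatches, between Taxon_A and Taxon_Z; p = 13/20 = 0.650.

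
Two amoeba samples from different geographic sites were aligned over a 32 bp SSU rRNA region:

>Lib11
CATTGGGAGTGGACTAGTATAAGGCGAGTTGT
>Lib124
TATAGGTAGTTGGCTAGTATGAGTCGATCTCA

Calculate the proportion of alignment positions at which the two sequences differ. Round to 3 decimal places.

0.344

Differing sites — 1:C/T; 4:T/A; 7:G/T; 11:G/T; 13:A/G; 21:A/G; 24:G/T; 28:G/T; 29:T/C; 31:G/C; 32:T/A.
There are 11 differences over 32 sites, so p = 11/32 = 0.344.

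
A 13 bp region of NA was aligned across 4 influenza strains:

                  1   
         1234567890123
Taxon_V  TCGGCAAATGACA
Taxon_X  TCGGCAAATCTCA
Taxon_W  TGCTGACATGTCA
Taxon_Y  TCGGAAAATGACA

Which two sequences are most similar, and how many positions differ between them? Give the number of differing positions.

Pairwise Hamming distances:
  Taxon_V vs Taxon_X: 2
  Taxon_V vs Taxon_W: 6
  Taxon_V vs Taxon_Y: 1
  Taxon_X vs Taxon_W: 6
  Taxon_X vs Taxon_Y: 3
  Taxon_W vs Taxon_Y: 6
The smallest is 1, between Taxon_V and Taxon_Y.

1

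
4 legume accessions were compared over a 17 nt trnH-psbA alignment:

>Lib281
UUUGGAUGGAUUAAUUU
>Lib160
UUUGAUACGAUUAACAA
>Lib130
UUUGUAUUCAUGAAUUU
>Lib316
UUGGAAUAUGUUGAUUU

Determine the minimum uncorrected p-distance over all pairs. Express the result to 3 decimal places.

Pairwise Hamming distances:
  Lib281 vs Lib160: 7
  Lib281 vs Lib130: 4
  Lib281 vs Lib316: 6
  Lib160 vs Lib130: 9
  Lib160 vs Lib316: 10
  Lib130 vs Lib316: 7
The smallest is 4 mismatches, between Lib281 and Lib130; p = 4/17 = 0.235.

0.235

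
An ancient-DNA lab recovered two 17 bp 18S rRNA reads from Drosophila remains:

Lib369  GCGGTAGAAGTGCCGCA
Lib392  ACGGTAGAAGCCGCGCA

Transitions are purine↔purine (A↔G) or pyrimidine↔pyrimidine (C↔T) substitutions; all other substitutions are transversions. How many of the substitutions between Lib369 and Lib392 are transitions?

The sequences differ at positions 1 (G/A, transition), 11 (T/C, transition), 12 (G/C, transversion), 13 (C/G, transversion).
Of the 4 differences, 2 transitions and 2 transversions, so the answer is 2.

2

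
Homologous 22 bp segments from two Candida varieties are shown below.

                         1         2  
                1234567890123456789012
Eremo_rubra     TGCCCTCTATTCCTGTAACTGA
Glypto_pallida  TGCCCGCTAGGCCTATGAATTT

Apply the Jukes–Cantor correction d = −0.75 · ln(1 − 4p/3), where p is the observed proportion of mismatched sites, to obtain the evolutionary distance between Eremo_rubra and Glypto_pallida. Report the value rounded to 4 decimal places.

0.4975

Differing sites — 6:T/G; 10:T/G; 11:T/G; 15:G/A; 17:A/G; 19:C/A; 21:G/T; 22:A/T.
p = 8/22 = 0.363636.
d = −0.75 · ln(1 − (4/3)·0.363636) = −0.75 · ln(0.515152) = −0.75 · (-0.663293) = 0.4975.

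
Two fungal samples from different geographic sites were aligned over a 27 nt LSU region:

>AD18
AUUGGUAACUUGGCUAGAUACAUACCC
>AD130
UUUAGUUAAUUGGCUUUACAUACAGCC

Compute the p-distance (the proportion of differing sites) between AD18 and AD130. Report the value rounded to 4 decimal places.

0.3704

The sequences differ at positions 1 (A/U), 4 (G/A), 7 (A/U), 9 (C/A), 16 (A/U), 17 (G/U), 19 (U/C), 21 (C/U), 23 (U/C), 25 (C/G).
There are 10 differences over 27 sites, so p = 10/27 = 0.3704.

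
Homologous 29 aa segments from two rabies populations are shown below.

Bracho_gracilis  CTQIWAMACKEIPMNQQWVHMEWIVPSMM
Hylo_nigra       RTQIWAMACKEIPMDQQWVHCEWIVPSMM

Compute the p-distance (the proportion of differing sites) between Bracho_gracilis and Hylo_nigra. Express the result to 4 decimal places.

0.1034

Differing sites — 1:C/R; 15:N/D; 21:M/C.
There are 3 differences over 29 sites, so p = 3/29 = 0.1034.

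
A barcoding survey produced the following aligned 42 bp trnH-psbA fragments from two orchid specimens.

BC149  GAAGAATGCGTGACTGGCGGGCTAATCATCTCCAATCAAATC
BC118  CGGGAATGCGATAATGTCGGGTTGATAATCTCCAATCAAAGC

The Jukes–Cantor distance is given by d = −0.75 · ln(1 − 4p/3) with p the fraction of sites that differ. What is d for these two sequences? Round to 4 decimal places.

The sequences differ at positions 1 (G/C), 2 (A/G), 3 (A/G), 11 (T/A), 12 (G/T), 14 (C/A), 17 (G/T), 22 (C/T), 24 (A/G), 27 (C/A), 41 (T/G).
p = 11/42 = 0.261905.
d = −0.75 · ln(1 − (4/3)·0.261905) = −0.75 · ln(0.650793) = −0.75 · (-0.429564) = 0.3222.

0.3222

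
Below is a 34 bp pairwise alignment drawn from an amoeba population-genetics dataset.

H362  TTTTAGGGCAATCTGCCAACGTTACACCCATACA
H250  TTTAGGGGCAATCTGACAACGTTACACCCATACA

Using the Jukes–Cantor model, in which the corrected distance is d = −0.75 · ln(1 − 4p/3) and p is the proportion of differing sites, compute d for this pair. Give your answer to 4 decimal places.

0.0939

Mismatches occur at site 4 (T→A), site 5 (A→G), site 16 (C→A).
p = 3/34 = 0.088235.
d = −0.75 · ln(1 − (4/3)·0.088235) = −0.75 · ln(0.882353) = −0.75 · (-0.125163) = 0.0939.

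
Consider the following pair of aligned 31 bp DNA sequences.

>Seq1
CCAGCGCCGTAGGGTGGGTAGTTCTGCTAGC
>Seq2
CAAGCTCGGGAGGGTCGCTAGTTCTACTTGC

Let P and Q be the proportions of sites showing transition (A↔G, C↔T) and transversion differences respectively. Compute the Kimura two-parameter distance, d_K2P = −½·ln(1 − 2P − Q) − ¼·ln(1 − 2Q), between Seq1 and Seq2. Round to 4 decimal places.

0.3217

Mismatches occur at site 2 (C→A, transversion), site 6 (G→T, transversion), site 8 (C→G, transversion), site 10 (T→G, transversion), site 16 (G→C, transversion), site 18 (G→C, transversion), site 26 (G→A, transition), site 29 (A→T, transversion).
Of the 8 differences, 1 transition and 7 transversions over 31 sites: P = 1/31 = 0.032258, Q = 7/31 = 0.225806.
d = −0.5·ln(0.709678) − 0.25·ln(0.548388) = −0.5·(-0.342944) − 0.25·(-0.600772) = 0.3217.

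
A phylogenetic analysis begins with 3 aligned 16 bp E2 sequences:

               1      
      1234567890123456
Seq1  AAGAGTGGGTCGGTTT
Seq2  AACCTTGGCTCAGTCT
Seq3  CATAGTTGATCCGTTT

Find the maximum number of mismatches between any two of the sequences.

8

Pairwise Hamming distances:
  Seq1 vs Seq2: 6
  Seq1 vs Seq3: 5
  Seq2 vs Seq3: 8
The largest is 8, between Seq2 and Seq3.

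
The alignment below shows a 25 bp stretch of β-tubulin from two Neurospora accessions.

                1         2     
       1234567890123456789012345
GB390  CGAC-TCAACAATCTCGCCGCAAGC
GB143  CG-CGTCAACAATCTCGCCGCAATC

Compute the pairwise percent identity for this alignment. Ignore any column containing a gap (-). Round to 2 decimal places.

95.65%

Excluding the 2 gap columns leaves 23 comparable sites.
A single mismatch occurs at site 24 (G↔T).
22 of the 23 comparable sites match, so the percent identity is 22/23 × 100 = 95.65%.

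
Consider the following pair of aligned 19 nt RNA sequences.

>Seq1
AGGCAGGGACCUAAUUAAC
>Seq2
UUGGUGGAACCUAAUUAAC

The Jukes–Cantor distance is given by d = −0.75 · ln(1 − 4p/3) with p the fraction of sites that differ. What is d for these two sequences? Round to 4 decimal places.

0.3241

Mismatches occur at site 1 (A/U), site 2 (G/U), site 4 (C/G), site 5 (A/U), site 8 (G/A).
p = 5/19 = 0.263158.
d = −0.75 · ln(1 − (4/3)·0.263158) = −0.75 · ln(0.649123) = −0.75 · (-0.432133) = 0.3241.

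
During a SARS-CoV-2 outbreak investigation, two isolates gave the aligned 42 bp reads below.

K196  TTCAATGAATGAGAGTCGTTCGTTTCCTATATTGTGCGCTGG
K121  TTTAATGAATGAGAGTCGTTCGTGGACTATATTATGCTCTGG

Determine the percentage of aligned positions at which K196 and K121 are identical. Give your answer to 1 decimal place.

Differing sites — 3:C/T; 24:T/G; 25:T/G; 26:C/A; 34:G/A; 38:G/T.
36 of the 42 sites match, so the percent identity is 36/42 × 100 = 85.7%.

85.7%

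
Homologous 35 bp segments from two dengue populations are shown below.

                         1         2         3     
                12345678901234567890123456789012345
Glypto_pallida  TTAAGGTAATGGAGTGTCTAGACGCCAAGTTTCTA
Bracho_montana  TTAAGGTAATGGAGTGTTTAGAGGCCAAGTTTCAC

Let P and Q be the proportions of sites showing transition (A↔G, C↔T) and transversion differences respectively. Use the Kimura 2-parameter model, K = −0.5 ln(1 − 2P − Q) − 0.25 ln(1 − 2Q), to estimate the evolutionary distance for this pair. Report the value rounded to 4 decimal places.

0.1241

Mismatches occur at site 18 (C→T, transition), site 23 (C→G, transversion), site 34 (T→A, transversion), site 35 (A→C, transversion).
Of the 4 differences, 1 transition and 3 transversions over 35 sites: P = 1/35 = 0.028571, Q = 3/35 = 0.085714.
d = −0.5·ln(0.857144) − 0.25·ln(0.828572) = −0.5·(-0.154149) − 0.25·(-0.188052) = 0.1241.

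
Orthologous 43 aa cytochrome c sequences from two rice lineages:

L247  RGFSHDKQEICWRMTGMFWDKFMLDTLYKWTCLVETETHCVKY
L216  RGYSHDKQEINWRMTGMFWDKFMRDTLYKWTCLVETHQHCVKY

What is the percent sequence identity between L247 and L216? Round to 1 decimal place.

Mismatches occur at site 3 (F→Y), site 11 (C→N), site 24 (L→R), site 37 (E→H), site 38 (T→Q).
38 of the 43 sites match, so the percent identity is 38/43 × 100 = 88.4%.

88.4%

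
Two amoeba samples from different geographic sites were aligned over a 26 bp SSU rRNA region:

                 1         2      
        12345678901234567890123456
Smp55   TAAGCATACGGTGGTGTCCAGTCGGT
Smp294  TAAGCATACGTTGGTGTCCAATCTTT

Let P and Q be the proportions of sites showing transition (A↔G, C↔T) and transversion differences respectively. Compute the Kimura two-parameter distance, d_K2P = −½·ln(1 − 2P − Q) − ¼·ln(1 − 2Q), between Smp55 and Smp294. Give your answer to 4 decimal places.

Differing sites — 11:G/T (Tv); 21:G/A (Ti); 24:G/T (Tv); 25:G/T (Tv).
Of the 4 differences, 1 transition and 3 transversions over 26 sites: P = 1/26 = 0.038462, Q = 3/26 = 0.115385.
d = −0.5·ln(0.807691) − 0.25·ln(0.769230) = −0.5·(-0.213576) − 0.25·(-0.262365) = 0.1724.

0.1724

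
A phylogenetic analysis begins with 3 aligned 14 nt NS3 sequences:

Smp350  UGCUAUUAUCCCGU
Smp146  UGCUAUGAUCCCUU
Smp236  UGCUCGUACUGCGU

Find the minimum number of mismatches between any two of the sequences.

2

Pairwise Hamming distances:
  Smp350 vs Smp146: 2
  Smp350 vs Smp236: 5
  Smp146 vs Smp236: 7
The smallest is 2, between Smp350 and Smp146.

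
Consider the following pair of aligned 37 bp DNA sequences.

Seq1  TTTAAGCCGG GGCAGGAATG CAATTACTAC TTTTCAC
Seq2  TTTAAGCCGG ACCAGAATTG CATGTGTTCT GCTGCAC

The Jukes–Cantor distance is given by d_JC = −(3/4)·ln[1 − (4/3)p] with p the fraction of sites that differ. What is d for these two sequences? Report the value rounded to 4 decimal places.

Mismatches occur at site 11 (G↔A), site 12 (G↔C), site 16 (G↔A), site 18 (A↔T), site 23 (A↔T), site 24 (T↔G), site 26 (A↔G), site 27 (C↔T), site 29 (A↔C), site 30 (C↔T), site 31 (T↔G), site 32 (T↔C), site 34 (T↔G).
p = 13/37 = 0.351351.
d = −0.75 · ln(1 − (4/3)·0.351351) = −0.75 · ln(0.531532) = −0.75 · (-0.631992) = 0.4740.

0.4740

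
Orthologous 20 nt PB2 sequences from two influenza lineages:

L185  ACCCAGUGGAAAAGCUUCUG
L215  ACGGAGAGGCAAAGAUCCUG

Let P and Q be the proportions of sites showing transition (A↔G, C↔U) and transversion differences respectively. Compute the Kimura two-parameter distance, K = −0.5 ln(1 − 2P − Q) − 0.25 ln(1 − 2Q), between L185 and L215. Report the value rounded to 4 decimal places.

0.3887

Mismatches occur at site 3 (C→G, transversion), site 4 (C→G, transversion), site 7 (U→A, transversion), site 10 (A→C, transversion), site 15 (C→A, transversion), site 17 (U→C, transition).
Of the 6 differences, 1 transition and 5 transversions over 20 sites: P = 1/20 = 0.050000, Q = 5/20 = 0.250000.
d = −0.5·ln(0.650000) − 0.25·ln(0.500000) = −0.5·(-0.430783) − 0.25·(-0.693147) = 0.3887.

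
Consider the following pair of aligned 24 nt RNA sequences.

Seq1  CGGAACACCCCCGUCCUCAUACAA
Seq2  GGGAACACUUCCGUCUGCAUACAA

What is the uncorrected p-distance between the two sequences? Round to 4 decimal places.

The sequences differ at positions 1 (C/G), 9 (C/U), 10 (C/U), 16 (C/U), 17 (U/G).
There are 5 differences over 24 sites, so p = 5/24 = 0.2083.

0.2083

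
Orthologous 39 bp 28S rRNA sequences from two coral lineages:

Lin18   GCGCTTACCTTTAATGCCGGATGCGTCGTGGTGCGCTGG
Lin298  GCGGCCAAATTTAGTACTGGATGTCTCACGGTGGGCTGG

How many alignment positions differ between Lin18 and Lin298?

Differing sites — 4:C/G; 5:T/C; 6:T/C; 8:C/A; 9:C/A; 14:A/G; 16:G/A; 18:C/T; 24:C/T; 25:G/C; 28:G/A; 29:T/C; 34:C/G.
That gives 13 mismatches out of 39 aligned sites, so the Hamming distance is 13.

13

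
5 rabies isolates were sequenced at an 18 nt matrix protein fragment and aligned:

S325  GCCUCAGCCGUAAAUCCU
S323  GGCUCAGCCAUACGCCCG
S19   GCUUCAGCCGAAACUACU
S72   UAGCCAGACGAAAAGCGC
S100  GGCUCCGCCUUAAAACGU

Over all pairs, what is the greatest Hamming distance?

12

Pairwise Hamming distances:
  S325 vs S323: 6
  S325 vs S19: 4
  S325 vs S72: 9
  S325 vs S100: 5
  S323 vs S19: 9
  S323 vs S72: 12
  S323 vs S100: 7
  S19 vs S72: 10
  S19 vs S100: 9
  S72 vs S100: 10
The largest is 12, between S323 and S72.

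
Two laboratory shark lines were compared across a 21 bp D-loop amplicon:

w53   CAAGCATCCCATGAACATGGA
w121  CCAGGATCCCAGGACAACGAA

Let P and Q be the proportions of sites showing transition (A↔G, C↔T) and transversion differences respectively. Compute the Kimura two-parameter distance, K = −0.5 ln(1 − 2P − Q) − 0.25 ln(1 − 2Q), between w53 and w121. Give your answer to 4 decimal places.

0.4415

The sequences differ at positions 2 (A/C, transversion), 5 (C/G, transversion), 12 (T/G, transversion), 15 (A/C, transversion), 16 (C/A, transversion), 18 (T/C, transition), 20 (G/A, transition).
Of the 7 differences, 2 transitions and 5 transversions over 21 sites: P = 2/21 = 0.095238, Q = 5/21 = 0.238095.
d = −0.5·ln(0.571429) − 0.25·ln(0.523810) = −0.5·(-0.559615) − 0.25·(-0.646626) = 0.4415.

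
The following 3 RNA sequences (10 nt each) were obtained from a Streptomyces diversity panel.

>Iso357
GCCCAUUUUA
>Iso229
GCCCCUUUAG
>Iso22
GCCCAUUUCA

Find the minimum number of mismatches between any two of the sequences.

Pairwise Hamming distances:
  Iso357 vs Iso229: 3
  Iso357 vs Iso22: 1
  Iso229 vs Iso22: 3
The smallest is 1, between Iso357 and Iso22.

1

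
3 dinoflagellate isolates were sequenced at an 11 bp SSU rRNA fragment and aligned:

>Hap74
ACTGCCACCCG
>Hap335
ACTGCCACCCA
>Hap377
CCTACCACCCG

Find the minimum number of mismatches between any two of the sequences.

1

Pairwise Hamming distances:
  Hap74 vs Hap335: 1
  Hap74 vs Hap377: 2
  Hap335 vs Hap377: 3
The smallest is 1, between Hap74 and Hap335.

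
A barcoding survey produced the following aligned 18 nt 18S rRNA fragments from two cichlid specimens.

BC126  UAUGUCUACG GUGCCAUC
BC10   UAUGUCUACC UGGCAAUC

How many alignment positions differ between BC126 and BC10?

4

Mismatches occur at site 10 (G↔C), site 11 (G↔U), site 12 (U↔G), site 15 (C↔A).
That gives 4 mismatches out of 18 aligned sites, so the Hamming distance is 4.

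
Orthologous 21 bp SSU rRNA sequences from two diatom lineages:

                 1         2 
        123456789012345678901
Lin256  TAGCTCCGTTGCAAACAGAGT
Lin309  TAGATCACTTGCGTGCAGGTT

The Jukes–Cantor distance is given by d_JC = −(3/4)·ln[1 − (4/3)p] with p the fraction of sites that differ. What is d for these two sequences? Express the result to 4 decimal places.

0.5319

Mismatches occur at site 4 (C→A), site 7 (C→A), site 8 (G→C), site 13 (A→G), site 14 (A→T), site 15 (A→G), site 19 (A→G), site 20 (G→T).
p = 8/21 = 0.380952.
d = −0.75 · ln(1 − (4/3)·0.380952) = −0.75 · ln(0.492064) = −0.75 · (-0.709146) = 0.5319.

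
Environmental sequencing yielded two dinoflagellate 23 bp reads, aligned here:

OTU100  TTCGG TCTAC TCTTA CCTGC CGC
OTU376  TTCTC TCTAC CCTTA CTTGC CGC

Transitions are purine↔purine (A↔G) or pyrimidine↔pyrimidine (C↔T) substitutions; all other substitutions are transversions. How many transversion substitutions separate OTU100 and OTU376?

2

The sequences differ at positions 4 (G/T, transversion), 5 (G/C, transversion), 11 (T/C, transition), 17 (C/T, transition).
Of the 4 differences, 2 transitions and 2 transversions, so the answer is 2.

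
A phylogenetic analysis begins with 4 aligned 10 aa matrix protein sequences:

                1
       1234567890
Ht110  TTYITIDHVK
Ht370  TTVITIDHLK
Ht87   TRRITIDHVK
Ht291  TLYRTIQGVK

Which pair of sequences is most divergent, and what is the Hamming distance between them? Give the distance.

6

Pairwise Hamming distances:
  Ht110 vs Ht370: 2
  Ht110 vs Ht87: 2
  Ht110 vs Ht291: 4
  Ht370 vs Ht87: 3
  Ht370 vs Ht291: 6
  Ht87 vs Ht291: 5
The largest is 6, between Ht370 and Ht291.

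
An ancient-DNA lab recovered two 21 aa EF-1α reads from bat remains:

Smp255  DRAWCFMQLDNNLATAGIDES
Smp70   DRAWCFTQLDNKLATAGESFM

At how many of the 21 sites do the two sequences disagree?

6

The sequences differ at positions 7 (M/T), 12 (N/K), 18 (I/E), 19 (D/S), 20 (E/F), 21 (S/M).
That gives 6 mismatches out of 21 aligned sites, so the Hamming distance is 6.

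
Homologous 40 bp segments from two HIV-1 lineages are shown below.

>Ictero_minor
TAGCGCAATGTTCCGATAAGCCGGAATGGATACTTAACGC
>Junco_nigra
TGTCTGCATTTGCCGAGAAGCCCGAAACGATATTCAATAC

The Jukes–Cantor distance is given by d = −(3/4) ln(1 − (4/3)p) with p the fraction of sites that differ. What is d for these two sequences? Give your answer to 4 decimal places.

0.5199

Differing sites — 2:A/G; 3:G/T; 5:G/T; 6:C/G; 7:A/C; 10:G/T; 12:T/G; 17:T/G; 23:G/C; 27:T/A; 28:G/C; 33:C/T; 35:T/C; 38:C/T; 39:G/A.
p = 15/40 = 0.375000.
d = −0.75 · ln(1 − (4/3)·0.375000) = −0.75 · ln(0.500000) = −0.75 · (-0.693147) = 0.5199.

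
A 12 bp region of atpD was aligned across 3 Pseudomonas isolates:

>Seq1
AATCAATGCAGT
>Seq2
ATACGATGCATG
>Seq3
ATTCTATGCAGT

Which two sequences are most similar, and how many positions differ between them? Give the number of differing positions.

2

Pairwise Hamming distances:
  Seq1 vs Seq2: 5
  Seq1 vs Seq3: 2
  Seq2 vs Seq3: 4
The smallest is 2, between Seq1 and Seq3.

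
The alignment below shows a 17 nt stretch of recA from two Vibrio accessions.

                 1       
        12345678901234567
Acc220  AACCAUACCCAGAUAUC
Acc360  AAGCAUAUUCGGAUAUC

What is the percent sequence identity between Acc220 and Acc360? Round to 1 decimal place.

76.5%

The sequences differ at positions 3 (C/G), 8 (C/U), 9 (C/U), 11 (A/G).
13 of the 17 sites match, so the percent identity is 13/17 × 100 = 76.5%.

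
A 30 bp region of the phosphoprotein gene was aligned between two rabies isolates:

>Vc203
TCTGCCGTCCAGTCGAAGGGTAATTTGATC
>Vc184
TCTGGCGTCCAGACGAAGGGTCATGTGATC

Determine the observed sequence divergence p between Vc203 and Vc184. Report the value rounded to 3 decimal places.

0.133

The sequences differ at positions 5 (C/G), 13 (T/A), 22 (A/C), 25 (T/G).
There are 4 differences over 30 sites, so p = 4/30 = 0.133.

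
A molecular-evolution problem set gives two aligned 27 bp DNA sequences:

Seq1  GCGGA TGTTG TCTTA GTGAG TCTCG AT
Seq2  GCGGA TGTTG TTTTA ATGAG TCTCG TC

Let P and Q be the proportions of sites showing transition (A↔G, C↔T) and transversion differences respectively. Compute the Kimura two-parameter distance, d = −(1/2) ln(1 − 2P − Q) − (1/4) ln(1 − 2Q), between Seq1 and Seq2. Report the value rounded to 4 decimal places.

Mismatches occur at site 12 (C/T, transition), site 16 (G/A, transition), site 26 (A/T, transversion), site 27 (T/C, transition).
Of the 4 differences, 3 transitions and 1 transversion over 27 sites: P = 3/27 = 0.111111, Q = 1/27 = 0.037037.
d = −0.5·ln(0.740741) − 0.25·ln(0.925926) = −0.5·(-0.300104) − 0.25·(-0.076961) = 0.1693.

0.1693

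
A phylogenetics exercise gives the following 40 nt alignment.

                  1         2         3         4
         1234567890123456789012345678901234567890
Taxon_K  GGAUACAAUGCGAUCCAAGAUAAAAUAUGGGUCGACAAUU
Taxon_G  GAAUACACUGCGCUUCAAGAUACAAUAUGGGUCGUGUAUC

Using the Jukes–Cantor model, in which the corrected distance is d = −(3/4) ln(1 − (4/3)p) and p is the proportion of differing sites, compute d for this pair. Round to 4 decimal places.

0.2675

The sequences differ at positions 2 (G/A), 8 (A/C), 13 (A/C), 15 (C/U), 23 (A/C), 35 (A/U), 36 (C/G), 37 (A/U), 40 (U/C).
p = 9/40 = 0.225000.
d = −0.75 · ln(1 − (4/3)·0.225000) = −0.75 · ln(0.700000) = −0.75 · (-0.356675) = 0.2675.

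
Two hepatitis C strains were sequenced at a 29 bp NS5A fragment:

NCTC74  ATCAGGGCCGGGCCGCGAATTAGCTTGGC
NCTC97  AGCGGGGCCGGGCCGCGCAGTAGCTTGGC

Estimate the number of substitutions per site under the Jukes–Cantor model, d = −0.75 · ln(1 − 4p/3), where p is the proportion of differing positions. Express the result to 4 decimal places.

Mismatches occur at site 2 (T/G), site 4 (A/G), site 18 (A/C), site 20 (T/G).
p = 4/29 = 0.137931.
d = −0.75 · ln(1 − (4/3)·0.137931) = −0.75 · ln(0.816092) = −0.75 · (-0.203228) = 0.1524.

0.1524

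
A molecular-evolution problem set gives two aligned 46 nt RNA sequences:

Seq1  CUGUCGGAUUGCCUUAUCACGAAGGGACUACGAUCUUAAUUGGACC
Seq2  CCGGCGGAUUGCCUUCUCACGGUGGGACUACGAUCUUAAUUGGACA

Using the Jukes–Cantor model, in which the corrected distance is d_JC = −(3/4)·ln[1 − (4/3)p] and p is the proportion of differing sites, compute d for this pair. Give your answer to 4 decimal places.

0.1433

The sequences differ at positions 2 (U/C), 4 (U/G), 16 (A/C), 22 (A/G), 23 (A/U), 46 (C/A).
p = 6/46 = 0.130435.
d = −0.75 · ln(1 − (4/3)·0.130435) = −0.75 · ln(0.826087) = −0.75 · (-0.191055) = 0.1433.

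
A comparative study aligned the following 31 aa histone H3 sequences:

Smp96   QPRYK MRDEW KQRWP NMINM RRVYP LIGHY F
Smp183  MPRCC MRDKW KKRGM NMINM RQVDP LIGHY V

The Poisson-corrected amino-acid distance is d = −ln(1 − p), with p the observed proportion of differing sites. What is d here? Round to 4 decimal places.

0.3895

Differing sites — 1:Q/M; 4:Y/C; 5:K/C; 9:E/K; 12:Q/K; 14:W/G; 15:P/M; 22:R/Q; 24:Y/D; 31:F/V.
p = 10/31 = 0.322581.
d = −ln(1 − 0.322581) = −ln(0.677419) = 0.3895.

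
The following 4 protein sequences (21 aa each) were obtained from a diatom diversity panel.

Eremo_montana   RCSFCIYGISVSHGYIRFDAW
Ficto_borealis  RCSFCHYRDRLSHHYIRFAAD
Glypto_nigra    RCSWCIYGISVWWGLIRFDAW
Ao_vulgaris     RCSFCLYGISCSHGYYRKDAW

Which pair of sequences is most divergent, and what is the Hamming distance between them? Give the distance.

Pairwise Hamming distances:
  Eremo_montana vs Ficto_borealis: 8
  Eremo_montana vs Glypto_nigra: 4
  Eremo_montana vs Ao_vulgaris: 4
  Ficto_borealis vs Glypto_nigra: 12
  Ficto_borealis vs Ao_vulgaris: 10
  Glypto_nigra vs Ao_vulgaris: 8
The largest is 12, between Ficto_borealis and Glypto_nigra.

12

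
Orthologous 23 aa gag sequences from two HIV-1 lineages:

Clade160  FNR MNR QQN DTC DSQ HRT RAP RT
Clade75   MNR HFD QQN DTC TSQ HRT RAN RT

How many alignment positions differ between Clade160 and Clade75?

6

Mismatches occur at site 1 (F/M), site 4 (M/H), site 5 (N/F), site 6 (R/D), site 13 (D/T), site 21 (P/N).
That gives 6 mismatches out of 23 aligned sites, so the Hamming distance is 6.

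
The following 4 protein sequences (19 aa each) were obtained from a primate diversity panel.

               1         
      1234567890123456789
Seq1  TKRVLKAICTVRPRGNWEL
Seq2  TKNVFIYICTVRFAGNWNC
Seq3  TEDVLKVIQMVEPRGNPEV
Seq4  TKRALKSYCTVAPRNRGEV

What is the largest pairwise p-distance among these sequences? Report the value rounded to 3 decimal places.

0.737

Pairwise Hamming distances:
  Seq1 vs Seq2: 8
  Seq1 vs Seq3: 8
  Seq1 vs Seq4: 8
  Seq2 vs Seq3: 13
  Seq2 vs Seq4: 14
  Seq3 vs Seq4: 11
The largest is 14 mismatches, between Seq2 and Seq4; p = 14/19 = 0.737.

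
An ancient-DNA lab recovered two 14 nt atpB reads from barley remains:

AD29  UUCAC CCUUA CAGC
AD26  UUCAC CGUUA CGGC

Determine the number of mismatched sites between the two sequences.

Mismatches occur at site 7 (C↔G), site 12 (A↔G).
That gives 2 mismatches out of 14 aligned sites, so the Hamming distance is 2.

2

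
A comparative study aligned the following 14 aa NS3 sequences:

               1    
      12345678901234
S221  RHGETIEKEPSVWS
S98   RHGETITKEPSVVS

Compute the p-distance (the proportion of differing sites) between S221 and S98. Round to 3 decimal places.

Differing sites — 7:E/T; 13:W/V.
There are 2 differences over 14 sites, so p = 2/14 = 0.143.

0.143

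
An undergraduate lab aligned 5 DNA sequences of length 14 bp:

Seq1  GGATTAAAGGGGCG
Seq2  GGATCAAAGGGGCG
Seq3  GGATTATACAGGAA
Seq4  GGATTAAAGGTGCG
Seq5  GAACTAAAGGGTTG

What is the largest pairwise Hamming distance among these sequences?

Pairwise Hamming distances:
  Seq1 vs Seq2: 1
  Seq1 vs Seq3: 5
  Seq1 vs Seq4: 1
  Seq1 vs Seq5: 4
  Seq2 vs Seq3: 6
  Seq2 vs Seq4: 2
  Seq2 vs Seq5: 5
  Seq3 vs Seq4: 6
  Seq3 vs Seq5: 8
  Seq4 vs Seq5: 5
The largest is 8, between Seq3 and Seq5.

8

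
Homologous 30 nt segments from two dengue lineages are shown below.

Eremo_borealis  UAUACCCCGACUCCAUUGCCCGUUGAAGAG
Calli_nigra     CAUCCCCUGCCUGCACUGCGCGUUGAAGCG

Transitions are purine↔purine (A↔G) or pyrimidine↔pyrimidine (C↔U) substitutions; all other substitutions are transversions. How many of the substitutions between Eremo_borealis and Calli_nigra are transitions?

Differing sites — 1:U/C (Ti); 4:A/C (Tv); 8:C/U (Ti); 10:A/C (Tv); 13:C/G (Tv); 16:U/C (Ti); 20:C/G (Tv); 29:A/C (Tv).
Of the 8 differences, 3 transitions and 5 transversions, so the answer is 3.

3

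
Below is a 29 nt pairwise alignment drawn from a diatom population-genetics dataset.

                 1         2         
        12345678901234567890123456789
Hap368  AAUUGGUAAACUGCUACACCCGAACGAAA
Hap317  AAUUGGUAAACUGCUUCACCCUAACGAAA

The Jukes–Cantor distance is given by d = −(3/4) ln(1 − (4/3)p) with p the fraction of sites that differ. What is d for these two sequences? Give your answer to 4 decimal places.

The sequences differ at positions 16 (A/U), 22 (G/U).
p = 2/29 = 0.068966.
d = −0.75 · ln(1 − (4/3)·0.068966) = −0.75 · ln(0.908045) = −0.75 · (-0.096461) = 0.0723.

0.0723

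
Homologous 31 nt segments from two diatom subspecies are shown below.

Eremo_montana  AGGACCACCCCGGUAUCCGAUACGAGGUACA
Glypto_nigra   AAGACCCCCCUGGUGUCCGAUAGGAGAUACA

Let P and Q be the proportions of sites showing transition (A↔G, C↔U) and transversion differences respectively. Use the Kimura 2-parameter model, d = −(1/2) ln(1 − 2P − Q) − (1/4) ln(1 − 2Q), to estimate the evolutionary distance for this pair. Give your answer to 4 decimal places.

0.2293

Differing sites — 2:G/A (Ti); 7:A/C (Tv); 11:C/U (Ti); 15:A/G (Ti); 23:C/G (Tv); 27:G/A (Ti).
Of the 6 differences, 4 transitions and 2 transversions over 31 sites: P = 4/31 = 0.129032, Q = 2/31 = 0.064516.
d = −0.5·ln(0.677420) − 0.25·ln(0.870968) = −0.5·(-0.389464) − 0.25·(-0.138150) = 0.2293.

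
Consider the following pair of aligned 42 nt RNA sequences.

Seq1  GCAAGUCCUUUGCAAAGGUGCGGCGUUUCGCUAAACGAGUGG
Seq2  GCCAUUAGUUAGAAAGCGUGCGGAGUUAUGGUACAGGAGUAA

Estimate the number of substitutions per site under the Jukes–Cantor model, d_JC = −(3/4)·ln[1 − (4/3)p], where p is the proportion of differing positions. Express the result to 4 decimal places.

0.5319

Differing sites — 3:A/C; 5:G/U; 7:C/A; 8:C/G; 11:U/A; 13:C/A; 16:A/G; 17:G/C; 24:C/A; 28:U/A; 29:C/U; 31:C/G; 34:A/C; 36:C/G; 41:G/A; 42:G/A.
p = 16/42 = 0.380952.
d = −0.75 · ln(1 − (4/3)·0.380952) = −0.75 · ln(0.492064) = −0.75 · (-0.709146) = 0.5319.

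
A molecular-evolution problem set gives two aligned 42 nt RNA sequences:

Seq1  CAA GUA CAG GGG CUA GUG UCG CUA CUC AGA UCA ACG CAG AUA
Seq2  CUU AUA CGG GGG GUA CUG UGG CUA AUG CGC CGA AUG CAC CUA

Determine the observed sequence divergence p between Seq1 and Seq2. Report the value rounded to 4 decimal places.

The sequences differ at positions 2 (A/U), 3 (A/U), 4 (G/A), 8 (A/G), 13 (C/G), 16 (G/C), 20 (C/G), 25 (C/A), 27 (C/G), 28 (A/C), 30 (A/C), 31 (U/C), 32 (C/G), 35 (C/U), 39 (G/C), 40 (A/C).
There are 16 differences over 42 sites, so p = 16/42 = 0.3810.

0.3810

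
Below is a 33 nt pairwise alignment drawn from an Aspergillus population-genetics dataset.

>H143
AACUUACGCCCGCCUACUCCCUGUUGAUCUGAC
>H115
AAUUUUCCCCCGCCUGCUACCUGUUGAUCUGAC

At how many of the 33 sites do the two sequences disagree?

Mismatches occur at site 3 (C/U), site 6 (A/U), site 8 (G/C), site 16 (A/G), site 19 (C/A).
That gives 5 mismatches out of 33 aligned sites, so the Hamming distance is 5.

5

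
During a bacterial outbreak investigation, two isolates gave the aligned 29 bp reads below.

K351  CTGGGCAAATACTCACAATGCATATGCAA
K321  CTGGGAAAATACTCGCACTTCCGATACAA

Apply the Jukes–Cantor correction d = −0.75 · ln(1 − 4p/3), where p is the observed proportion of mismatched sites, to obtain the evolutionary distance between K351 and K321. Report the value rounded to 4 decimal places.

The sequences differ at positions 6 (C/A), 15 (A/G), 18 (A/C), 20 (G/T), 22 (A/C), 23 (T/G), 26 (G/A).
p = 7/29 = 0.241379.
d = −0.75 · ln(1 − (4/3)·0.241379) = −0.75 · ln(0.678161) = −0.75 · (-0.388371) = 0.2913.

0.2913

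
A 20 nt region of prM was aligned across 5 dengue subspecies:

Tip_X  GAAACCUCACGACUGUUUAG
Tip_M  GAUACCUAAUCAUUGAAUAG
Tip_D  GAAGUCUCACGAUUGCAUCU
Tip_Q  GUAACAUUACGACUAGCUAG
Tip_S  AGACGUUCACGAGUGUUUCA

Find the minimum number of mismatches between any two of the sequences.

Pairwise Hamming distances:
  Tip_X vs Tip_M: 7
  Tip_X vs Tip_D: 7
  Tip_X vs Tip_Q: 6
  Tip_X vs Tip_S: 8
  Tip_M vs Tip_D: 9
  Tip_M vs Tip_Q: 10
  Tip_M vs Tip_S: 14
  Tip_D vs Tip_Q: 11
  Tip_D vs Tip_S: 9
  Tip_Q vs Tip_S: 12
The smallest is 6, between Tip_X and Tip_Q.

6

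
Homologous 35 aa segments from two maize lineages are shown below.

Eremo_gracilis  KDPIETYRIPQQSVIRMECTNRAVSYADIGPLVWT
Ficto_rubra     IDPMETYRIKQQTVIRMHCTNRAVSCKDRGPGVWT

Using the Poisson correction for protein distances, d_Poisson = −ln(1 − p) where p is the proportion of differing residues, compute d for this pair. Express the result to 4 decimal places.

Differing sites — 1:K/I; 4:I/M; 10:P/K; 13:S/T; 18:E/H; 26:Y/C; 27:A/K; 29:I/R; 32:L/G.
p = 9/35 = 0.257143.
d = −ln(1 − 0.257143) = −ln(0.742857) = 0.2973.

0.2973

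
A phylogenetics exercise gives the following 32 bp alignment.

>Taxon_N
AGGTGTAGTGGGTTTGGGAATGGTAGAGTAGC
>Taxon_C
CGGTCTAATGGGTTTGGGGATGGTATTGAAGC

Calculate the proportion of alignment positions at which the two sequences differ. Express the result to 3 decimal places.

0.219

Differing sites — 1:A/C; 5:G/C; 8:G/A; 19:A/G; 26:G/T; 27:A/T; 29:T/A.
There are 7 differences over 32 sites, so p = 7/32 = 0.219.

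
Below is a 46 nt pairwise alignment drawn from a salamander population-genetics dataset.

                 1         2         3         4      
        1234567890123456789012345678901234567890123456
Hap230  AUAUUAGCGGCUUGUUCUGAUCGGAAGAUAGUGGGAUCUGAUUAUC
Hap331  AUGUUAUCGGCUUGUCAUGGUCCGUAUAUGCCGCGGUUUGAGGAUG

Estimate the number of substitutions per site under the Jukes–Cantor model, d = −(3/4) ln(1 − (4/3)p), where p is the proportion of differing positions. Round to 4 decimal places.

0.5091

The sequences differ at positions 3 (A/G), 7 (G/U), 16 (U/C), 17 (C/A), 20 (A/G), 23 (G/C), 25 (A/U), 27 (G/U), 30 (A/G), 31 (G/C), 32 (U/C), 34 (G/C), 36 (A/G), 38 (C/U), 42 (U/G), 43 (U/G), 46 (C/G).
p = 17/46 = 0.369565.
d = −0.75 · ln(1 − (4/3)·0.369565) = −0.75 · ln(0.507247) = −0.75 · (-0.678757) = 0.5091.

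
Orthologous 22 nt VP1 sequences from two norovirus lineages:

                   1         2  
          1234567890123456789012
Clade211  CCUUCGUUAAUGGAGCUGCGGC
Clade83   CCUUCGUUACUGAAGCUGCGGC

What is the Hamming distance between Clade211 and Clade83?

2

Mismatches occur at site 10 (A↔C), site 13 (G↔A).
That gives 2 mismatches out of 22 aligned sites, so the Hamming distance is 2.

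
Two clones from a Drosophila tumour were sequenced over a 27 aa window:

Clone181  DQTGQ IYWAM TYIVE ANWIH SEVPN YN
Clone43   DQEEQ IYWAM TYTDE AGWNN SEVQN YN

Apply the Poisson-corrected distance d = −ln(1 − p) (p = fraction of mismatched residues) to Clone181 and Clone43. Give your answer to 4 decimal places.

0.3514

Differing sites — 3:T/E; 4:G/E; 13:I/T; 14:V/D; 17:N/G; 19:I/N; 20:H/N; 24:P/Q.
p = 8/27 = 0.296296.
d = −ln(1 − 0.296296) = −ln(0.703704) = 0.3514.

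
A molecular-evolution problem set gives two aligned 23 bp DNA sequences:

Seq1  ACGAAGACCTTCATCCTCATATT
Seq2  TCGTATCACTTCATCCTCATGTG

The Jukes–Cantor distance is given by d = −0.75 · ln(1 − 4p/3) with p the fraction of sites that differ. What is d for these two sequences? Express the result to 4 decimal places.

The sequences differ at positions 1 (A/T), 4 (A/T), 6 (G/T), 7 (A/C), 8 (C/A), 21 (A/G), 23 (T/G).
p = 7/23 = 0.304348.
d = −0.75 · ln(1 − (4/3)·0.304348) = −0.75 · ln(0.594203) = −0.75 · (-0.520534) = 0.3904.

0.3904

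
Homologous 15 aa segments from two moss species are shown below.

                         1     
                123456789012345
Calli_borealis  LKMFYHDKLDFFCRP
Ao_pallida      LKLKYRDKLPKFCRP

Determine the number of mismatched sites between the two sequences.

5

The sequences differ at positions 3 (M/L), 4 (F/K), 6 (H/R), 10 (D/P), 11 (F/K).
That gives 5 mismatches out of 15 aligned sites, so the Hamming distance is 5.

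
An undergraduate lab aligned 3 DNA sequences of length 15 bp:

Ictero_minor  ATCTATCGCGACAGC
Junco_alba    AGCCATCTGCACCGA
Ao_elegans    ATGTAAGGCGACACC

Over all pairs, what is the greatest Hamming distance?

11

Pairwise Hamming distances:
  Ictero_minor vs Junco_alba: 7
  Ictero_minor vs Ao_elegans: 4
  Junco_alba vs Ao_elegans: 11
The largest is 11, between Junco_alba and Ao_elegans.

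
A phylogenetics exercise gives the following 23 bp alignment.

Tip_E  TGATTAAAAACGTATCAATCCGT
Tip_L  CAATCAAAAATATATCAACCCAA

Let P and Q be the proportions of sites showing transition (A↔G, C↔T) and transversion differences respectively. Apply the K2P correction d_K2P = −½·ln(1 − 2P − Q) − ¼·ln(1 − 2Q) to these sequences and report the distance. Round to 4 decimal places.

The sequences differ at positions 1 (T/C, transition), 2 (G/A, transition), 5 (T/C, transition), 11 (C/T, transition), 12 (G/A, transition), 19 (T/C, transition), 22 (G/A, transition), 23 (T/A, transversion).
Of the 8 differences, 7 transitions and 1 transversion over 23 sites: P = 7/23 = 0.304348, Q = 1/23 = 0.043478.
d = −0.5·ln(0.347826) − 0.25·ln(0.913044) = −0.5·(-1.056053) − 0.25·(-0.090971) = 0.5508.

0.5508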